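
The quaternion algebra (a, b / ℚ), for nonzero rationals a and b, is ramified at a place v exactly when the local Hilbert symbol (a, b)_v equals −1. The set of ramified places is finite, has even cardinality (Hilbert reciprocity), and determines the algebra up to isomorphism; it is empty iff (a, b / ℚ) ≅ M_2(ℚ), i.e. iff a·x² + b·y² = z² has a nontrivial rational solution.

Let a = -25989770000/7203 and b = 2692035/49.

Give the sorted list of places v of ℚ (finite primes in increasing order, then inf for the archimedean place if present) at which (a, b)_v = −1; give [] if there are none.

[]

Mod squares: a ≡ -51, b ≡ 115. Check v ∈ {∞, 2, 3, 5, 7, 17, 23}.
v=3: a=3^-1·(≡1), b=3^4·(≡1) mod 3; (1|3)=+1, (1|3)=+1; (−1)^{-1·4·1}·(+1)^4·(+1)^-1 = +1.
v=2: v_2(a)=4, v_2(b)=0; units ≡ 5, 3 (mod 8); ε·ε+αω+βω = 0·1+4·1+0·1 ≡ 0  ⇒  (a,b)_2 = +1.
v=7: a=7^-4·(≡3), b=7^-2·(≡3) mod 7; (3|7)=-1, (3|7)=-1; (−1)^{-4·-2·3}·(-1)^-2·(-1)^-4 = +1.
v=23: a=23^2·(≡6), b=23^1·(≡7) mod 23; (6|23)=+1, (7|23)=-1; (−1)^{2·1·11}·(+1)^1·(-1)^2 = +1.
v=17: a=17^3·(≡5), b=17^2·(≡9) mod 17; (5|17)=-1, (9|17)=+1; (−1)^{3·2·8}·(-1)^2·(+1)^3 = +1.
v=5: a=5^4·(≡1), b=5^1·(≡3) mod 5; (1|5)=+1, (3|5)=-1; (−1)^{4·1·2}·(+1)^1·(-1)^4 = +1.
v=∞: -51 < 0 and 115 > 0  ⇒  (a,b)_∞ = +1.
Every local symbol is +1, so the conic -51·x² + 115·y² = z² has ℚ_v-points for all v and hence a ℚ-point; (a, b / ℚ) ≅ M_2(ℚ).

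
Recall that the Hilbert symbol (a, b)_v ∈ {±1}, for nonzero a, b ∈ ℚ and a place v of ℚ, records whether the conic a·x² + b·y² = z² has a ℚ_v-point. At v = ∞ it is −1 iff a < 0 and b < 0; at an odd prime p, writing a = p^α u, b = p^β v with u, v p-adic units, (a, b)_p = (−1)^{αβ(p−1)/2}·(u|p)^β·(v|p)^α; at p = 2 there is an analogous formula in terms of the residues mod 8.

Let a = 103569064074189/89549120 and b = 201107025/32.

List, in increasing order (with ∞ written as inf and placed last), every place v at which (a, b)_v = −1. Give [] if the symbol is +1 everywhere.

(a, b) ≡ (1915305, 36482) mod (ℚ^×)²; places V = {2, 3, 5, 7, 17, 23, 29, 37, ∞}.
(a,b)_17: α=1, u≡12; β=1, v≡8 (mod 17); (12|17)=-1, (8|17)=+1; sign (−1)^0·-1^1·+1^1 = -1.
(a,b)_3: α=9, u≡2; β=2, v≡2 (mod 3); (2|3)=-1, (2|3)=-1; sign (−1)^0·-1^2·-1^9 = -1.
(a,b)_5: α=-1, u≡1; β=2, v≡3 (mod 5); (1|5)=+1, (3|5)=-1; sign (−1)^0·+1^2·-1^-1 = -1.
(a,b)_23: α=-4, u≡8; β=0, v≡12 (mod 23); (8|23)=+1, (12|23)=+1; sign (−1)^0·+1^0·+1^-4 = +1.
(a,b)_2: α=-6, β=-5; u≡1, v≡1 (mod 8); ε(u)ε(v)=0·0, αω(v)=-6·0, βω(u)=-5·0; sum ≡ 0  ⇒  +1.
(a,b)_29: α=3, u≡11; β=1, v≡14 (mod 29); (11|29)=-1, (14|29)=-1; sign (−1)^0·-1^1·-1^3 = +1.
(a,b)_∞: sgn(1915305)=+, sgn(36482)=+, so +1.
(a,b)_7: α=3, u≡5; β=2, v≡5 (mod 7); (5|7)=-1, (5|7)=-1; sign (−1)^0·-1^2·-1^3 = -1.
(a,b)_37: α=1, u≡5; β=1, v≡32 (mod 37); (5|37)=-1, (32|37)=-1; sign (−1)^0·-1^1·-1^1 = +1.
|Ram(1915305, 36482)| = 4, even; anisotropic at {3, 5, 7, 17}.

[3, 5, 7, 17]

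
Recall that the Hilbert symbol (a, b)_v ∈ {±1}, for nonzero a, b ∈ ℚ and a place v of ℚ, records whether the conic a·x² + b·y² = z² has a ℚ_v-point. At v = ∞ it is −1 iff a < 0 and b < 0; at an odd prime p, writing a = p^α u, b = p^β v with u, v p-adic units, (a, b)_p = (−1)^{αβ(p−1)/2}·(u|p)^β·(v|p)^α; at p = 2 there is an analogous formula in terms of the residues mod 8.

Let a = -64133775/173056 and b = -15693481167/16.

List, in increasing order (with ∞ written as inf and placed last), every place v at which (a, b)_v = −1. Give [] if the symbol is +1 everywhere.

[3, 17, 19, 23, 29, inf]

Mod squares: a ≡ -391, b ≡ -150423. Check v ∈ {∞, 2, 3, 5, 7, 13, 17, 19, 23, 29}.
v=7: a=7^0·(≡4), b=7^1·(≡4) mod 7; (4|7)=+1, (4|7)=+1; (−1)^{0·1·3}·(+1)^1·(+1)^0 = +1.
v=∞: -391 < 0 and -150423 < 0  ⇒  (a,b)_∞ = -1.
v=17: a=17^1·(≡5), b=17^2·(≡11) mod 17; (5|17)=-1, (11|17)=-1; (−1)^{1·2·8}·(-1)^2·(-1)^1 = -1.
v=19: a=19^0·(≡15), b=19^3·(≡11) mod 19; (15|19)=-1, (11|19)=+1; (−1)^{0·3·9}·(-1)^3·(+1)^0 = -1.
v=2: v_2(a)=-10, v_2(b)=-4; units ≡ 1, 1 (mod 8); ε·ε+αω+βω = 0·0+-10·0+-4·0 ≡ 0  ⇒  (a,b)_2 = +1.
v=3: a=3^8·(≡2), b=3^1·(≡1) mod 3; (2|3)=-1, (1|3)=+1; (−1)^{8·1·1}·(-1)^1·(+1)^8 = -1.
v=29: a=29^0·(≡19), b=29^1·(≡4) mod 29; (19|29)=-1, (4|29)=+1; (−1)^{0·1·14}·(-1)^1·(+1)^0 = -1.
v=23: a=23^1·(≡18), b=23^0·(≡7) mod 23; (18|23)=+1, (7|23)=-1; (−1)^{1·0·11}·(+1)^0·(-1)^1 = -1.
v=5: a=5^2·(≡4), b=5^0·(≡3) mod 5; (4|5)=+1, (3|5)=-1; (−1)^{2·0·2}·(+1)^0·(-1)^2 = +1.
v=13: a=13^-2·(≡10), b=13^1·(≡3) mod 13; (10|13)=+1, (3|13)=+1; (−1)^{-2·1·6}·(+1)^1·(+1)^-2 = +1.
|Ram(-391, -150423)| = 6, even; anisotropic at {3, 17, 19, 23, 29, ∞}.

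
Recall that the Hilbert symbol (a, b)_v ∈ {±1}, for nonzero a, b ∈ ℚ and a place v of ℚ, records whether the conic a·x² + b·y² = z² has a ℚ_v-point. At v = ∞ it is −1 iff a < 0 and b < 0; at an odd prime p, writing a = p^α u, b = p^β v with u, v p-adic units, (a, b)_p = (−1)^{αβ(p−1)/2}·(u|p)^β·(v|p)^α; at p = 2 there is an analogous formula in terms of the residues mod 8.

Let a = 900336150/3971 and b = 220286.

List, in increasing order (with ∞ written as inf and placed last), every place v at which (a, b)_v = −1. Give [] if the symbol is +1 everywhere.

(a, b) ≡ (152306, 220286) mod (ℚ^×)²; places V = {2, 3, 5, 7, 11, 17, 19, 23, 31, 43, ∞}.
(a,b)_11: α=-1, u≡6; β=1, v≡6 (mod 11); (6|11)=-1, (6|11)=-1; sign (−1)^1·-1^1·-1^-1 = -1.
(a,b)_7: α=1, u≡4; β=0, v≡3 (mod 7); (4|7)=+1, (3|7)=-1; sign (−1)^0·+1^0·-1^1 = -1.
(a,b)_5: α=2, u≡1; β=0, v≡1 (mod 5); (1|5)=+1, (1|5)=+1; sign (−1)^0·+1^0·+1^2 = +1.
(a,b)_17: α=2, u≡10; β=1, v≡4 (mod 17); (10|17)=-1, (4|17)=+1; sign (−1)^0·-1^1·+1^2 = -1.
(a,b)_23: α=1, u≡21; β=0, v≡15 (mod 23); (21|23)=-1, (15|23)=-1; sign (−1)^0·-1^0·-1^1 = -1.
(a,b)_2: α=1, β=1; u≡1, v≡7 (mod 8); ε(u)ε(v)=0·1, αω(v)=1·0, βω(u)=1·0; sum ≡ 0  ⇒  +1.
(a,b)_19: α=-2, u≡2; β=1, v≡4 (mod 19); (2|19)=-1, (4|19)=+1; sign (−1)^0·-1^1·+1^-2 = -1.
(a,b)_31: α=0, u≡27; β=1, v≡7 (mod 31); (27|31)=-1, (7|31)=+1; sign (−1)^0·-1^1·+1^0 = -1.
(a,b)_3: α=2, u≡2; β=0, v≡2 (mod 3); (2|3)=-1, (2|3)=-1; sign (−1)^0·-1^0·-1^2 = +1.
(a,b)_43: α=1, u≡4; β=0, v≡40 (mod 43); (4|43)=+1, (40|43)=+1; sign (−1)^0·+1^0·+1^1 = +1.
(a,b)_∞: sgn(152306)=+, sgn(220286)=+, so +1.
|Ram(152306, 220286)| = 6, even; anisotropic at {7, 11, 17, 19, 23, 31}.

[7, 11, 17, 19, 23, 31]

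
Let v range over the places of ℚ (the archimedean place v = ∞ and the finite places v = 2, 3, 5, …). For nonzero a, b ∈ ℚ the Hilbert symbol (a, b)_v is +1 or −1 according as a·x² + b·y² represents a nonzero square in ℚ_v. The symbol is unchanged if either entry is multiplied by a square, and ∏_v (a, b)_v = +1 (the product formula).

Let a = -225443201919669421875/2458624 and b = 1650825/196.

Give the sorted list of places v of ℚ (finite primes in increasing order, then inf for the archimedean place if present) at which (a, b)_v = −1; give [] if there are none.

Mod squares: a ≡ -27347, b ≡ 7337. Check v ∈ {∞, 2, 3, 5, 7, 11, 23, 29, 41}.
v=5: a=5^6·(≡3), b=5^2·(≡3) mod 5; (3|5)=-1, (3|5)=-1; (−1)^{6·2·2}·(-1)^2·(-1)^6 = +1.
v=11: a=11^4·(≡7), b=11^1·(≡10) mod 11; (7|11)=-1, (10|11)=-1; (−1)^{4·1·5}·(-1)^1·(-1)^4 = -1.
v=41: a=41^1·(≡26), b=41^0·(≡9) mod 41; (26|41)=-1, (9|41)=+1; (−1)^{1·0·20}·(-1)^0·(+1)^1 = +1.
v=23: a=23^3·(≡14), b=23^1·(≡7) mod 23; (14|23)=-1, (7|23)=-1; (−1)^{3·1·11}·(-1)^1·(-1)^3 = -1.
v=∞: -27347 < 0 and 7337 > 0  ⇒  (a,b)_∞ = +1.
v=29: a=29^3·(≡10), b=29^1·(≡21) mod 29; (10|29)=-1, (21|29)=-1; (−1)^{3·1·14}·(-1)^1·(-1)^3 = +1.
v=7: a=7^-4·(≡1), b=7^-2·(≡2) mod 7; (1|7)=+1, (2|7)=+1; (−1)^{-4·-2·3}·(+1)^-2·(+1)^-4 = +1.
v=2: v_2(a)=-10, v_2(b)=-2; units ≡ 5, 1 (mod 8); ε·ε+αω+βω = 0·0+-10·0+-2·1 ≡ 0  ⇒  (a,b)_2 = +1.
v=3: a=3^4·(≡1), b=3^2·(≡2) mod 3; (1|3)=+1, (2|3)=-1; (−1)^{4·2·1}·(+1)^2·(-1)^4 = +1.
|Ram(-27347, 7337)| = 2, even; anisotropic at {11, 23}.

[11, 23]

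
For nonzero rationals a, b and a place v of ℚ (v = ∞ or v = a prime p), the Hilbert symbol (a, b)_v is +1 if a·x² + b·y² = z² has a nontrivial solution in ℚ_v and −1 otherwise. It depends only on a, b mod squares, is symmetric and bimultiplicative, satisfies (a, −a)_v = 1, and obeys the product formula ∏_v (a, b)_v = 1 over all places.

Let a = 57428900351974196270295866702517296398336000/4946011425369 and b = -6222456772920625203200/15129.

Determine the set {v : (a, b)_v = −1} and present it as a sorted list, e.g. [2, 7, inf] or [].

[5, 13, 23, 37]

(a, b) ≡ (1992835, -1530098) mod (ℚ^×)²; places V = {2, 3, 5, 7, 13, 23, 29, 31, 37, 41, 43, ∞}.
(a,b)_7: α=-4, u≡6; β=0, v≡2 (mod 7); (6|7)=-1, (2|7)=+1; sign (−1)^0·-1^0·+1^-4 = +1.
(a,b)_13: α=5, u≡3; β=2, v≡2 (mod 13); (3|13)=+1, (2|13)=-1; sign (−1)^0·+1^2·-1^5 = -1.
(a,b)_3: α=-6, u≡1; β=-2, v≡1 (mod 3); (1|3)=+1, (1|3)=+1; sign (−1)^0·+1^-2·+1^-6 = +1.
(a,b)_5: α=3, u≡2; β=2, v≡3 (mod 5); (2|5)=-1, (3|5)=-1; sign (−1)^0·-1^2·-1^3 = -1.
(a,b)_43: α=3, u≡20; β=2, v≡6 (mod 43); (20|43)=-1, (6|43)=+1; sign (−1)^0·-1^2·+1^3 = +1.
(a,b)_31: α=5, u≡15; β=3, v≡10 (mod 31); (15|31)=-1, (10|31)=+1; sign (−1)^1·-1^3·+1^5 = +1.
(a,b)_37: α=2, u≡31; β=1, v≡34 (mod 37); (31|37)=-1, (34|37)=+1; sign (−1)^0·-1^1·+1^2 = -1.
(a,b)_29: α=2, u≡13; β=1, v≡3 (mod 29); (13|29)=+1, (3|29)=-1; sign (−1)^0·+1^1·-1^2 = +1.
(a,b)_∞: sgn(1992835)=+, sgn(-1530098)=−, so +1.
(a,b)_2: α=18, β=11; u≡3, v≡7 (mod 8); ε(u)ε(v)=1·1, αω(v)=18·0, βω(u)=11·1; sum ≡ 0  ⇒  +1.
(a,b)_41: α=-4, u≡30; β=-2, v≡14 (mod 41); (30|41)=-1, (14|41)=-1; sign (−1)^0·-1^-2·-1^-4 = +1.
(a,b)_23: α=9, u≡18; β=3, v≡16 (mod 23); (18|23)=+1, (16|23)=+1; sign (−1)^1·+1^3·+1^9 = -1.
Ram(1992835, -1530098) = {5, 13, 23, 37}; no ℚ_5-point on the conic.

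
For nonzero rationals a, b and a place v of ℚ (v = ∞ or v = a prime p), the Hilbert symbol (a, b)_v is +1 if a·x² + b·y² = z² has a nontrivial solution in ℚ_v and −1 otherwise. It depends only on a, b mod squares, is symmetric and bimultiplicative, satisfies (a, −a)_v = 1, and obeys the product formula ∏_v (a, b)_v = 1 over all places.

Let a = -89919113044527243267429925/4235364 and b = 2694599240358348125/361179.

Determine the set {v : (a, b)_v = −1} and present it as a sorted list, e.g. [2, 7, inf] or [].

Mod squares: a ≡ -493, b ≡ 911183. Check v ∈ {∞, 2, 3, 5, 7, 11, 13, 17, 19, 29, 31}.
v=13: a=13^2·(≡3), b=13^-1·(≡5) mod 13; (3|13)=+1, (5|13)=-1; (−1)^{2·-1·6}·(+1)^-1·(-1)^2 = +1.
v=19: a=19^2·(≡17), b=19^1·(≡6) mod 19; (17|19)=+1, (6|19)=+1; (−1)^{2·1·9}·(+1)^1·(+1)^2 = +1.
v=3: a=3^-2·(≡2), b=3^-4·(≡2) mod 3; (2|3)=-1, (2|3)=-1; (−1)^{-2·-4·1}·(-1)^-4·(-1)^-2 = +1.
v=29: a=29^3·(≡3), b=29^2·(≡14) mod 29; (3|29)=-1, (14|29)=-1; (−1)^{3·2·14}·(-1)^2·(-1)^3 = -1.
v=7: a=7^-6·(≡1), b=7^-3·(≡4) mod 7; (1|7)=+1, (4|7)=+1; (−1)^{-6·-3·3}·(+1)^-3·(+1)^-6 = +1.
v=2: v_2(a)=-2, v_2(b)=0; units ≡ 3, 7 (mod 8); ε·ε+αω+βω = 1·1+-2·0+0·1 ≡ 1  ⇒  (a,b)_2 = -1.
v=17: a=17^5·(≡14), b=17^3·(≡15) mod 17; (14|17)=-1, (15|17)=+1; (−1)^{5·3·8}·(-1)^3·(+1)^5 = -1.
v=11: a=11^6·(≡6), b=11^6·(≡4) mod 11; (6|11)=-1, (4|11)=+1; (−1)^{6·6·5}·(-1)^6·(+1)^6 = +1.
v=31: a=31^2·(≡17), b=31^1·(≡8) mod 31; (17|31)=-1, (8|31)=+1; (−1)^{2·1·15}·(-1)^1·(+1)^2 = -1.
v=5: a=5^2·(≡2), b=5^4·(≡3) mod 5; (2|5)=-1, (3|5)=-1; (−1)^{2·4·2}·(-1)^4·(-1)^2 = +1.
v=∞: -493 < 0 and 911183 > 0  ⇒  (a,b)_∞ = +1.
(-493, 911183 / ℚ) ramifies at {2, 17, 29, 31}: a division algebra.

[2, 17, 29, 31]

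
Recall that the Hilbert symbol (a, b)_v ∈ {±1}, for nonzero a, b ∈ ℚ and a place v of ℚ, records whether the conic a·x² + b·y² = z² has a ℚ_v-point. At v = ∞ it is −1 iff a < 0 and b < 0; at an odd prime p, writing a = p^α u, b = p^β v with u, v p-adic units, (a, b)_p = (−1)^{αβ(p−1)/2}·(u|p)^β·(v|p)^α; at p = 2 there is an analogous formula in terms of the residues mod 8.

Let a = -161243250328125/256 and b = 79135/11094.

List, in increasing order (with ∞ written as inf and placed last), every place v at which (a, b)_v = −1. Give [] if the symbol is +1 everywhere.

Mod squares: a ≡ -64821, b ≡ 9690. Check v ∈ {∞, 2, 3, 5, 7, 17, 19, 31, 41, 43}.
v=31: a=31^1·(≡3), b=31^0·(≡2) mod 31; (3|31)=-1, (2|31)=+1; (−1)^{1·0·15}·(-1)^0·(+1)^1 = +1.
v=∞: -64821 < 0 and 9690 > 0  ⇒  (a,b)_∞ = +1.
v=2: v_2(a)=-8, v_2(b)=-1; units ≡ 3, 5 (mod 8); ε·ε+αω+βω = 1·0+-8·1+-1·1 ≡ 1  ⇒  (a,b)_2 = -1.
v=43: a=43^0·(≡35), b=43^-2·(≡24) mod 43; (35|43)=+1, (24|43)=+1; (−1)^{0·-2·21}·(+1)^-2·(+1)^0 = +1.
v=3: a=3^3·(≡2), b=3^-1·(≡2) mod 3; (2|3)=-1, (2|3)=-1; (−1)^{3·-1·1}·(-1)^-1·(-1)^3 = -1.
v=41: a=41^1·(≡2), b=41^0·(≡19) mod 41; (2|41)=+1, (19|41)=-1; (−1)^{1·0·20}·(+1)^0·(-1)^1 = -1.
v=5: a=5^6·(≡4), b=5^1·(≡3) mod 5; (4|5)=+1, (3|5)=-1; (−1)^{6·1·2}·(+1)^1·(-1)^6 = +1.
v=7: a=7^2·(≡5), b=7^2·(≡2) mod 7; (5|7)=-1, (2|7)=+1; (−1)^{2·2·3}·(-1)^2·(+1)^2 = +1.
v=17: a=17^1·(≡6), b=17^1·(≡15) mod 17; (6|17)=-1, (15|17)=+1; (−1)^{1·1·8}·(-1)^1·(+1)^1 = -1.
v=19: a=19^2·(≡7), b=19^1·(≡17) mod 19; (7|19)=+1, (17|19)=+1; (−1)^{2·1·9}·(+1)^1·(+1)^2 = +1.
|Ram(-64821, 9690)| = 4, even; anisotropic at {2, 3, 17, 41}.

[2, 3, 17, 41]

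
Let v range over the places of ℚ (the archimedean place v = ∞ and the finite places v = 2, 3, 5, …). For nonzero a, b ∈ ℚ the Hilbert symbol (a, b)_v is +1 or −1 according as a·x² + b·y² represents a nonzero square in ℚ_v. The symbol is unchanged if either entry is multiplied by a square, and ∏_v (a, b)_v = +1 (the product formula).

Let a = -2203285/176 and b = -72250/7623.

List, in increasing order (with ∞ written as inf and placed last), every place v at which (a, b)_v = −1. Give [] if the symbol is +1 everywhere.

(a, b) ≡ (-935, -70) mod (ℚ^×)²; places V = {2, 3, 5, 7, 11, 17, 23, ∞}.
(a,b)_23: α=2, u≡6; β=0, v≡20 (mod 23); (6|23)=+1, (20|23)=-1; sign (−1)^0·+1^0·-1^2 = +1.
(a,b)_2: α=-4, β=1; u≡1, v≡5 (mod 8); ε(u)ε(v)=0·0, αω(v)=-4·1, βω(u)=1·0; sum ≡ 0  ⇒  +1.
(a,b)_5: α=1, u≡3; β=3, v≡4 (mod 5); (3|5)=-1, (4|5)=+1; sign (−1)^0·-1^3·+1^1 = -1.
(a,b)_11: α=-1, u≡3; β=-2, v≡8 (mod 11); (3|11)=+1, (8|11)=-1; sign (−1)^0·+1^-2·-1^-1 = -1.
(a,b)_7: α=2, u≡3; β=-1, v≡1 (mod 7); (3|7)=-1, (1|7)=+1; sign (−1)^0·-1^-1·+1^2 = -1.
(a,b)_∞: sgn(-935)=−, sgn(-70)=−, so -1.
(a,b)_17: α=1, u≡9; β=2, v≡8 (mod 17); (9|17)=+1, (8|17)=+1; sign (−1)^0·+1^2·+1^1 = +1.
(a,b)_3: α=0, u≡1; β=-2, v≡2 (mod 3); (1|3)=+1, (2|3)=-1; sign (−1)^0·+1^-2·-1^0 = +1.
Ram(-935, -70) = {5, 7, 11, ∞}; no ℚ_5-point on the conic.

[5, 7, 11, inf]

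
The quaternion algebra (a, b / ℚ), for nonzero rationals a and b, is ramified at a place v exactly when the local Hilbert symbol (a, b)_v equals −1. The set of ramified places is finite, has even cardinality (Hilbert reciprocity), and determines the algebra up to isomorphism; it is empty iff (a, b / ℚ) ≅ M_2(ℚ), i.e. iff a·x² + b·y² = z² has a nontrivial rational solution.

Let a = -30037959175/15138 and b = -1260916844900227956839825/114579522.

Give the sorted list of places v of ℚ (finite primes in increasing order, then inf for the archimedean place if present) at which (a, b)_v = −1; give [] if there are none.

(a, b) ≡ (-169694, -1426) mod (ℚ^×)²; places V = {2, 3, 5, 7, 17, 23, 29, 31, ∞}.
(a,b)_17: α=3, u≡3; β=6, v≡4 (mod 17); (3|17)=-1, (4|17)=+1; sign (−1)^0·-1^6·+1^3 = +1.
(a,b)_5: α=2, u≡1; β=2, v≡1 (mod 5); (1|5)=+1, (1|5)=+1; sign (−1)^0·+1^2·+1^2 = +1.
(a,b)_29: α=-2, u≡15; β=-4, v≡28 (mod 29); (15|29)=-1, (28|29)=+1; sign (−1)^0·-1^-4·+1^-2 = +1.
(a,b)_∞: sgn(-169694)=−, sgn(-1426)=−, so -1.
(a,b)_23: α=1, u≡20; β=3, v≡14 (mod 23); (20|23)=-1, (14|23)=-1; sign (−1)^1·-1^3·-1^1 = -1.
(a,b)_31: α=1, u≡11; β=3, v≡20 (mod 31); (11|31)=-1, (20|31)=+1; sign (−1)^1·-1^3·+1^1 = +1.
(a,b)_3: α=-2, u≡1; β=-4, v≡2 (mod 3); (1|3)=+1, (2|3)=-1; sign (−1)^0·+1^-4·-1^-2 = +1.
(a,b)_7: α=3, u≡6; β=8, v≡4 (mod 7); (6|7)=-1, (4|7)=+1; sign (−1)^0·-1^8·+1^3 = +1.
(a,b)_2: α=-1, β=-1; u≡1, v≡7 (mod 8); ε(u)ε(v)=0·1, αω(v)=-1·0, βω(u)=-1·0; sum ≡ 0  ⇒  +1.
Ram(-169694, -1426) = {23, ∞}; no ℚ_23-point on the conic.

[23, inf]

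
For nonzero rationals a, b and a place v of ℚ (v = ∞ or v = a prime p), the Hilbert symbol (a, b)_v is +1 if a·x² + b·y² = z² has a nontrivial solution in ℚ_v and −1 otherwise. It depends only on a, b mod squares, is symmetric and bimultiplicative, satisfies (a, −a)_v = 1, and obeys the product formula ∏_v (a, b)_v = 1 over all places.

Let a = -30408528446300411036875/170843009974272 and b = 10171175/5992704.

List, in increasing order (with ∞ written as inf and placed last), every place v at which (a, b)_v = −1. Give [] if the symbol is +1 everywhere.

[2, 3, 37, 53]

(a, b) ≡ (-17996097, 23) mod (ℚ^×)²; places V = {2, 3, 5, 7, 17, 19, 23, 37, 53, ∞}.
(a,b)_23: α=3, u≡20; β=1, v≡12 (mod 23); (20|23)=-1, (12|23)=+1; sign (−1)^1·-1^1·+1^3 = +1.
(a,b)_19: α=5, u≡7; β=2, v≡4 (mod 19); (7|19)=+1, (4|19)=+1; sign (−1)^0·+1^2·+1^5 = +1.
(a,b)_2: α=-18, β=-8; u≡7, v≡7 (mod 8); ε(u)ε(v)=1·1, αω(v)=-18·0, βω(u)=-8·0; sum ≡ 1  ⇒  -1.
(a,b)_17: α=-6, u≡4; β=-2, v≡11 (mod 17); (4|17)=+1, (11|17)=-1; sign (−1)^0·+1^-2·-1^-6 = +1.
(a,b)_5: α=4, u≡3; β=2, v≡3 (mod 5); (3|5)=-1, (3|5)=-1; sign (−1)^0·-1^2·-1^4 = +1.
(a,b)_37: α=1, u≡10; β=0, v≡14 (mod 37); (10|37)=+1, (14|37)=-1; sign (−1)^0·+1^0·-1^1 = -1.
(a,b)_3: α=-3, u≡2; β=-4, v≡2 (mod 3); (2|3)=-1, (2|3)=-1; sign (−1)^0·-1^-4·-1^-3 = -1.
(a,b)_53: α=1, u≡5; β=0, v≡18 (mod 53); (5|53)=-1, (18|53)=-1; sign (−1)^0·-1^0·-1^1 = -1.
(a,b)_∞: sgn(-17996097)=−, sgn(23)=+, so +1.
(a,b)_7: α=7, u≡6; β=2, v≡1 (mod 7); (6|7)=-1, (1|7)=+1; sign (−1)^0·-1^2·+1^7 = +1.
|Ram(-17996097, 23)| = 4, even; anisotropic at {2, 3, 37, 53}.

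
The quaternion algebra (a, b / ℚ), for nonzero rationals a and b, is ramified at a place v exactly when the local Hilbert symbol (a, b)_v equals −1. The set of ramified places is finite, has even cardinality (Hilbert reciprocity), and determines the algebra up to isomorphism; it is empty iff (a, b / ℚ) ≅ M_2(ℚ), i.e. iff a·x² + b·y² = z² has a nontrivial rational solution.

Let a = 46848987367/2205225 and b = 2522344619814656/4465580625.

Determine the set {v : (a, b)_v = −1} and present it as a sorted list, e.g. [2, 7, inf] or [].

(a, b) ≡ (7, 2639) mod (ℚ^×)²; places V = {2, 3, 5, 7, 11, 13, 29, 31, 43, ∞}.
(a,b)_2: α=0, β=8; u≡7, v≡7 (mod 8); ε(u)ε(v)=1·1, αω(v)=0·0, βω(u)=8·0; sum ≡ 1  ⇒  -1.
(a,b)_29: α=2, u≡6; β=3, v≡24 (mod 29); (6|29)=+1, (24|29)=+1; sign (−1)^0·+1^3·+1^2 = +1.
(a,b)_3: α=-6, u≡1; β=-10, v≡2 (mod 3); (1|3)=+1, (2|3)=-1; sign (−1)^0·+1^-10·-1^-6 = +1.
(a,b)_43: α=0, u≡7; β=2, v≡24 (mod 43); (7|43)=-1, (24|43)=+1; sign (−1)^0·-1^2·+1^0 = +1.
(a,b)_7: α=3, u≡2; β=5, v≡5 (mod 7); (2|7)=+1, (5|7)=-1; sign (−1)^1·+1^5·-1^3 = +1.
(a,b)_5: α=-2, u≡3; β=-4, v≡4 (mod 5); (3|5)=-1, (4|5)=+1; sign (−1)^0·-1^-4·+1^-2 = +1.
(a,b)_∞: sgn(7)=+, sgn(2639)=+, so +1.
(a,b)_11: α=-2, u≡8; β=-2, v≡6 (mod 11); (8|11)=-1, (6|11)=-1; sign (−1)^0·-1^-2·-1^-2 = +1.
(a,b)_13: α=2, u≡8; β=1, v≡2 (mod 13); (8|13)=-1, (2|13)=-1; sign (−1)^0·-1^1·-1^2 = -1.
(a,b)_31: α=2, u≡9; β=0, v≡9 (mod 31); (9|31)=+1, (9|31)=+1; sign (−1)^0·+1^0·+1^2 = +1.
(7, 2639 / ℚ) ramifies at {2, 13}: a division algebra.

[2, 13]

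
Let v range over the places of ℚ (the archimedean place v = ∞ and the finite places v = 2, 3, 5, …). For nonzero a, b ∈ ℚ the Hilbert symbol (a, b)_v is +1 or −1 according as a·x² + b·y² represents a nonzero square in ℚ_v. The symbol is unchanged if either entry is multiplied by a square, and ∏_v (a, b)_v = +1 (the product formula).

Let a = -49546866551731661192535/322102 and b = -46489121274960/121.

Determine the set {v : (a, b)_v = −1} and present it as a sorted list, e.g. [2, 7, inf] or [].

Mod squares: a ≡ -330, b ≡ -1365. Check v ∈ {∞, 2, 3, 5, 7, 11, 13}.
v=5: a=5^1·(≡4), b=5^1·(≡3) mod 5; (4|5)=+1, (3|5)=-1; (−1)^{1·1·2}·(+1)^1·(-1)^1 = -1.
v=7: a=7^4·(≡6), b=7^3·(≡2) mod 7; (6|7)=-1, (2|7)=+1; (−1)^{4·3·3}·(-1)^3·(+1)^4 = -1.
v=∞: -330 < 0 and -1365 < 0  ⇒  (a,b)_∞ = -1.
v=11: a=11^-5·(≡9), b=11^-2·(≡10) mod 11; (9|11)=+1, (10|11)=-1; (−1)^{-5·-2·5}·(+1)^-2·(-1)^-5 = -1.
v=2: v_2(a)=-1, v_2(b)=4; units ≡ 3, 3 (mod 8); ε·ε+αω+βω = 1·1+-1·1+4·1 ≡ 0  ⇒  (a,b)_2 = +1.
v=3: a=3^11·(≡1), b=3^3·(≡1) mod 3; (1|3)=+1, (1|3)=+1; (−1)^{11·3·1}·(+1)^3·(+1)^11 = -1.
v=13: a=13^12·(≡11), b=13^7·(≡4) mod 13; (11|13)=-1, (4|13)=+1; (−1)^{12·7·6}·(-1)^7·(+1)^12 = -1.
(-330, -1365 / ℚ) ramifies at {3, 5, 7, 11, 13, ∞}: a division algebra.

[3, 5, 7, 11, 13, inf]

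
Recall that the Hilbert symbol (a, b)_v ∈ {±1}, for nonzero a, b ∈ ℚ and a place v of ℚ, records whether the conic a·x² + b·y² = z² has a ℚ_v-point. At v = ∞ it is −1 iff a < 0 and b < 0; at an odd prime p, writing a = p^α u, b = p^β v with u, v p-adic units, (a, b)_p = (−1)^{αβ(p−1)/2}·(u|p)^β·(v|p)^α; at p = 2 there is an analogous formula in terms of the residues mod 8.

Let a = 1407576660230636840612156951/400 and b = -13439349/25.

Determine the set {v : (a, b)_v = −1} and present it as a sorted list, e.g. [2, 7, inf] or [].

(a, b) ≡ (523439, -12341) mod (ℚ^×)²; places V = {2, 3, 5, 7, 11, 37, 41, 43, 47, ∞}.
(a,b)_5: α=-2, u≡1; β=-2, v≡1 (mod 5); (1|5)=+1, (1|5)=+1; sign (−1)^0·+1^-2·+1^-2 = +1.
(a,b)_43: α=3, u≡41; β=1, v≡13 (mod 43); (41|43)=+1, (13|43)=+1; sign (−1)^1·+1^1·+1^3 = -1.
(a,b)_∞: sgn(523439)=+, sgn(-12341)=−, so +1.
(a,b)_7: α=5, u≡6; β=1, v≡1 (mod 7); (6|7)=-1, (1|7)=+1; sign (−1)^1·-1^1·+1^5 = +1.
(a,b)_3: α=0, u≡2; β=2, v≡1 (mod 3); (2|3)=-1, (1|3)=+1; sign (−1)^0·-1^2·+1^0 = +1.
(a,b)_2: α=-4, β=0; u≡7, v≡3 (mod 8); ε(u)ε(v)=1·1, αω(v)=-4·1, βω(u)=0·0; sum ≡ 1  ⇒  -1.
(a,b)_47: α=1, u≡11; β=0, v≡44 (mod 47); (11|47)=-1, (44|47)=-1; sign (−1)^0·-1^0·-1^1 = -1.
(a,b)_37: α=1, u≡22; β=0, v≡2 (mod 37); (22|37)=-1, (2|37)=-1; sign (−1)^0·-1^0·-1^1 = -1.
(a,b)_41: α=4, u≡5; β=1, v≡15 (mod 41); (5|41)=+1, (15|41)=-1; sign (−1)^0·+1^1·-1^4 = +1.
(a,b)_11: α=8, u≡1; β=2, v≡3 (mod 11); (1|11)=+1, (3|11)=+1; sign (−1)^0·+1^2·+1^8 = +1.
|Ram(523439, -12341)| = 4, even; anisotropic at {2, 37, 43, 47}.

[2, 37, 43, 47]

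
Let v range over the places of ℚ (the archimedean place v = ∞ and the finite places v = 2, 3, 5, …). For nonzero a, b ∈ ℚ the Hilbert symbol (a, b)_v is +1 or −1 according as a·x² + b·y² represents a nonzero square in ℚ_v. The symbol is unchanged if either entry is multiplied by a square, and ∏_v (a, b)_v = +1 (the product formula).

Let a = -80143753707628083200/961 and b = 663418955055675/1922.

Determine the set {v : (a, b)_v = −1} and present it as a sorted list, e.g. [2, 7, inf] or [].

(a, b) ≡ (-17342, 6) mod (ℚ^×)²; places V = {2, 3, 5, 7, 13, 23, 29, 31, ∞}.
(a,b)_7: α=4, u≡1; β=6, v≡5 (mod 7); (1|7)=+1, (5|7)=-1; sign (−1)^0·+1^6·-1^4 = +1.
(a,b)_3: α=0, u≡1; β=1, v≡2 (mod 3); (1|3)=+1, (2|3)=-1; sign (−1)^0·+1^1·-1^0 = +1.
(a,b)_23: α=3, u≡7; β=2, v≡8 (mod 23); (7|23)=-1, (8|23)=+1; sign (−1)^0·-1^2·+1^3 = +1.
(a,b)_29: α=3, u≡3; β=2, v≡22 (mod 29); (3|29)=-1, (22|29)=+1; sign (−1)^0·-1^2·+1^3 = +1.
(a,b)_5: α=2, u≡2; β=2, v≡1 (mod 5); (2|5)=-1, (1|5)=+1; sign (−1)^0·-1^2·+1^2 = +1.
(a,b)_∞: sgn(-17342)=−, sgn(6)=+, so +1.
(a,b)_2: α=11, β=-1; u≡1, v≡3 (mod 8); ε(u)ε(v)=0·1, αω(v)=11·1, βω(u)=-1·0; sum ≡ 1  ⇒  -1.
(a,b)_31: α=-2, u≡9; β=-2, v≡29 (mod 31); (9|31)=+1, (29|31)=-1; sign (−1)^0·+1^-2·-1^-2 = +1.
(a,b)_13: α=3, u≡11; β=2, v≡2 (mod 13); (11|13)=-1, (2|13)=-1; sign (−1)^0·-1^2·-1^3 = -1.
Ram(-17342, 6) = {2, 13}; no ℚ_2-point on the conic.

[2, 13]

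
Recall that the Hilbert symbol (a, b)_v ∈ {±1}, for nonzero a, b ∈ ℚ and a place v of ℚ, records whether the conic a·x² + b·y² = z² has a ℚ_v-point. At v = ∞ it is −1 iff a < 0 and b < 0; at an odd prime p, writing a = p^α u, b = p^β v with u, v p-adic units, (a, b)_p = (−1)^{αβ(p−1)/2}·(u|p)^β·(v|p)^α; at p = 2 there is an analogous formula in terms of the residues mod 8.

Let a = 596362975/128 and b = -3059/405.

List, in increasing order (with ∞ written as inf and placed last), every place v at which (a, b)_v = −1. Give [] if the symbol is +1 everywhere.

(a, b) ≡ (782, -15295) mod (ℚ^×)²; places V = {2, 3, 5, 7, 13, 17, 19, 23, ∞}.
(a,b)_7: α=0, u≡6; β=1, v≡3 (mod 7); (6|7)=-1, (3|7)=-1; sign (−1)^0·-1^1·-1^0 = -1.
(a,b)_19: α=2, u≡15; β=1, v≡8 (mod 19); (15|19)=-1, (8|19)=-1; sign (−1)^0·-1^1·-1^2 = -1.
(a,b)_3: α=0, u≡2; β=-4, v≡2 (mod 3); (2|3)=-1, (2|3)=-1; sign (−1)^0·-1^-4·-1^0 = +1.
(a,b)_2: α=-7, β=0; u≡7, v≡1 (mod 8); ε(u)ε(v)=1·0, αω(v)=-7·0, βω(u)=0·0; sum ≡ 0  ⇒  +1.
(a,b)_23: α=1, u≡11; β=1, v≡2 (mod 23); (11|23)=-1, (2|23)=+1; sign (−1)^1·-1^1·+1^1 = +1.
(a,b)_17: α=1, u≡7; β=0, v≡11 (mod 17); (7|17)=-1, (11|17)=-1; sign (−1)^0·-1^0·-1^1 = -1.
(a,b)_∞: sgn(782)=+, sgn(-15295)=−, so +1.
(a,b)_5: α=2, u≡3; β=-1, v≡1 (mod 5); (3|5)=-1, (1|5)=+1; sign (−1)^0·-1^-1·+1^2 = -1.
(a,b)_13: α=2, u≡5; β=0, v≡11 (mod 13); (5|13)=-1, (11|13)=-1; sign (−1)^0·-1^0·-1^2 = +1.
(782, -15295 / ℚ) ramifies at {5, 7, 17, 19}: a division algebra.

[5, 7, 17, 19]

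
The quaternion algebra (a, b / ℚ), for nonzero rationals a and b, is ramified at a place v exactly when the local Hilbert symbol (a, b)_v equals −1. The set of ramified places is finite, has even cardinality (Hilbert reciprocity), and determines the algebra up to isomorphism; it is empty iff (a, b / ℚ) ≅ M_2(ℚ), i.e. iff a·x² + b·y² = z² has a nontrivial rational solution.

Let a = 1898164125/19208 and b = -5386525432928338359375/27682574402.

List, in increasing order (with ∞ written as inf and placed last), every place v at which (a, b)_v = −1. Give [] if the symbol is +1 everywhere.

Mod squares: a ≡ 1874730, b ≡ -2990. Check v ∈ {∞, 2, 3, 5, 7, 11, 13, 19, 23}.
v=7: a=7^-4·(≡4), b=7^-12·(≡3) mod 7; (4|7)=+1, (3|7)=-1; (−1)^{-4·-12·3}·(+1)^-12·(-1)^-4 = +1.
v=2: v_2(a)=-3, v_2(b)=-1; units ≡ 5, 1 (mod 8); ε·ε+αω+βω = 0·0+-3·0+-1·1 ≡ 1  ⇒  (a,b)_2 = -1.
v=∞: 1874730 > 0 and -2990 < 0  ⇒  (a,b)_∞ = +1.
v=11: a=11^1·(≡10), b=11^2·(≡7) mod 11; (10|11)=-1, (7|11)=-1; (−1)^{1·2·5}·(-1)^2·(-1)^1 = -1.
v=3: a=3^5·(≡1), b=3^10·(≡1) mod 3; (1|3)=+1, (1|3)=+1; (−1)^{5·10·1}·(+1)^10·(+1)^5 = +1.
v=5: a=5^3·(≡1), b=5^7·(≡2) mod 5; (1|5)=+1, (2|5)=-1; (−1)^{3·7·2}·(+1)^7·(-1)^3 = -1.
v=19: a=19^1·(≡12), b=19^2·(≡14) mod 19; (12|19)=-1, (14|19)=-1; (−1)^{1·2·9}·(-1)^2·(-1)^1 = -1.
v=13: a=13^1·(≡10), b=13^3·(≡12) mod 13; (10|13)=+1, (12|13)=+1; (−1)^{1·3·6}·(+1)^3·(+1)^1 = +1.
v=23: a=23^1·(≡15), b=23^3·(≡3) mod 23; (15|23)=-1, (3|23)=+1; (−1)^{1·3·11}·(-1)^3·(+1)^1 = +1.
Ram(1874730, -2990) = {2, 5, 11, 19}; no ℚ_2-point on the conic.

[2, 5, 11, 19]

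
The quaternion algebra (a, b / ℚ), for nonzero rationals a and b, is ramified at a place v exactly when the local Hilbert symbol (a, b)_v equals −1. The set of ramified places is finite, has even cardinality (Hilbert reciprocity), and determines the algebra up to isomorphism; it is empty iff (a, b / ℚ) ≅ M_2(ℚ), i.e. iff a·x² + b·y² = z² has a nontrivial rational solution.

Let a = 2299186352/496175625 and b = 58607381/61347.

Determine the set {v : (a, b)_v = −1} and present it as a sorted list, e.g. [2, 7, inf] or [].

(a, b) ≡ (323, 6783) mod (ℚ^×)²; places V = {2, 3, 5, 7, 11, 13, 17, 19, 23, 29, ∞}.
(a,b)_17: α=1, u≡13; β=1, v≡15 (mod 17); (13|17)=+1, (15|17)=+1; sign (−1)^0·+1^1·+1^1 = +1.
(a,b)_13: α=0, u≡6; β=-2, v≡12 (mod 13); (6|13)=-1, (12|13)=+1; sign (−1)^0·-1^-2·+1^0 = +1.
(a,b)_3: α=-8, u≡2; β=-1, v≡2 (mod 3); (2|3)=-1, (2|3)=-1; sign (−1)^0·-1^-1·-1^-8 = -1.
(a,b)_11: α=-2, u≡1; β=-2, v≡8 (mod 11); (1|11)=+1, (8|11)=-1; sign (−1)^0·+1^-2·-1^-2 = +1.
(a,b)_∞: sgn(323)=+, sgn(6783)=+, so +1.
(a,b)_5: α=-4, u≡2; β=0, v≡3 (mod 5); (2|5)=-1, (3|5)=-1; sign (−1)^0·-1^0·-1^-4 = +1.
(a,b)_2: α=4, β=0; u≡3, v≡7 (mod 8); ε(u)ε(v)=1·1, αω(v)=4·0, βω(u)=0·1; sum ≡ 1  ⇒  -1.
(a,b)_29: α=2, u≡24; β=0, v≡27 (mod 29); (24|29)=+1, (27|29)=-1; sign (−1)^0·+1^0·-1^2 = +1.
(a,b)_19: α=1, u≡16; β=1, v≡8 (mod 19); (16|19)=+1, (8|19)=-1; sign (−1)^1·+1^1·-1^1 = +1.
(a,b)_7: α=0, u≡1; β=3, v≡3 (mod 7); (1|7)=+1, (3|7)=-1; sign (−1)^0·+1^3·-1^0 = +1.
(a,b)_23: α=2, u≡4; β=2, v≡15 (mod 23); (4|23)=+1, (15|23)=-1; sign (−1)^0·+1^2·-1^2 = +1.
(323, 6783 / ℚ) ramifies at {2, 3}: a division algebra.

[2, 3]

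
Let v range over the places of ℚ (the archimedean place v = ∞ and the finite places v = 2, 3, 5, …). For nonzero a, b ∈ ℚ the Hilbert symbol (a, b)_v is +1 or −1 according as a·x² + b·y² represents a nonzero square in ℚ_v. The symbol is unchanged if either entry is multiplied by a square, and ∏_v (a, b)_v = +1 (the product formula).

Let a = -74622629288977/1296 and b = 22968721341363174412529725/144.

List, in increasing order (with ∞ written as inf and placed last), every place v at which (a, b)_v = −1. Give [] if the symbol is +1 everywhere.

(a, b) ≡ (-2031337, 6061) mod (ℚ^×)²; places V = {2, 3, 5, 7, 11, 19, 23, 29, 31, 37, ∞}.
(a,b)_2: α=-4, β=-4; u≡7, v≡5 (mod 8); ε(u)ε(v)=1·0, αω(v)=-4·1, βω(u)=-4·0; sum ≡ 0  ⇒  +1.
(a,b)_3: α=-4, u≡2; β=-2, v≡1 (mod 3); (2|3)=-1, (1|3)=+1; sign (−1)^0·-1^-2·+1^-4 = +1.
(a,b)_29: α=2, u≡12; β=3, v≡4 (mod 29); (12|29)=-1, (4|29)=+1; sign (−1)^0·-1^3·+1^2 = -1.
(a,b)_11: α=3, u≡5; β=5, v≡3 (mod 11); (5|11)=+1, (3|11)=+1; sign (−1)^1·+1^5·+1^3 = -1.
(a,b)_37: α=1, u≡10; β=2, v≡10 (mod 37); (10|37)=+1, (10|37)=+1; sign (−1)^0·+1^2·+1^1 = +1.
(a,b)_∞: sgn(-2031337)=−, sgn(6061)=+, so +1.
(a,b)_7: α=1, u≡1; β=2, v≡6 (mod 7); (1|7)=+1, (6|7)=-1; sign (−1)^0·+1^2·-1^1 = -1.
(a,b)_31: α=1, u≡1; β=2, v≡28 (mod 31); (1|31)=+1, (28|31)=+1; sign (−1)^0·+1^2·+1^1 = +1.
(a,b)_23: α=1, u≡18; β=2, v≡1 (mod 23); (18|23)=+1, (1|23)=+1; sign (−1)^0·+1^2·+1^1 = +1.
(a,b)_5: α=0, u≡3; β=2, v≡1 (mod 5); (3|5)=-1, (1|5)=+1; sign (−1)^0·-1^2·+1^0 = +1.
(a,b)_19: α=2, u≡2; β=3, v≡12 (mod 19); (2|19)=-1, (12|19)=-1; sign (−1)^0·-1^3·-1^2 = -1.
Ram(-2031337, 6061) = {7, 11, 19, 29}; no ℚ_7-point on the conic.

[7, 11, 19, 29]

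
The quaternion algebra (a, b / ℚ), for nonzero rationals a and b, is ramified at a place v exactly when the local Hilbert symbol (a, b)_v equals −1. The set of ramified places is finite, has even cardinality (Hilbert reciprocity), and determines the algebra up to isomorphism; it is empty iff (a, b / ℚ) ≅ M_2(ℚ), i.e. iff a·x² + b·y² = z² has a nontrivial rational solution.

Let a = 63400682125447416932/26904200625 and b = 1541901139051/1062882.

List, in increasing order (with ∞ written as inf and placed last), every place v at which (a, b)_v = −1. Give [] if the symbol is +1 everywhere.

[7, 17]

(a, b) ≡ (17, 182) mod (ℚ^×)²; places V = {2, 3, 5, 7, 13, 17, 19, 31, ∞}.
(a,b)_∞: sgn(17)=+, sgn(182)=+, so +1.
(a,b)_31: α=0, u≡27; β=2, v≡22 (mod 31); (27|31)=-1, (22|31)=-1; sign (−1)^0·-1^2·-1^0 = +1.
(a,b)_17: α=3, u≡16; β=2, v≡7 (mod 17); (16|17)=+1, (7|17)=-1; sign (−1)^0·+1^2·-1^3 = -1.
(a,b)_3: α=-16, u≡2; β=-12, v≡2 (mod 3); (2|3)=-1, (2|3)=-1; sign (−1)^0·-1^-12·-1^-16 = +1.
(a,b)_2: α=2, β=-1; u≡1, v≡3 (mod 8); ε(u)ε(v)=0·1, αω(v)=2·1, βω(u)=-1·0; sum ≡ 0  ⇒  +1.
(a,b)_19: α=6, u≡4; β=2, v≡16 (mod 19); (4|19)=+1, (16|19)=+1; sign (−1)^0·+1^2·+1^6 = +1.
(a,b)_7: α=4, u≡3; β=1, v≡6 (mod 7); (3|7)=-1, (6|7)=-1; sign (−1)^0·-1^1·-1^4 = -1.
(a,b)_5: α=-4, u≡2; β=0, v≡3 (mod 5); (2|5)=-1, (3|5)=-1; sign (−1)^0·-1^0·-1^-4 = +1.
(a,b)_13: α=4, u≡12; β=3, v≡12 (mod 13); (12|13)=+1, (12|13)=+1; sign (−1)^0·+1^3·+1^4 = +1.
|Ram(17, 182)| = 2, even; anisotropic at {7, 17}.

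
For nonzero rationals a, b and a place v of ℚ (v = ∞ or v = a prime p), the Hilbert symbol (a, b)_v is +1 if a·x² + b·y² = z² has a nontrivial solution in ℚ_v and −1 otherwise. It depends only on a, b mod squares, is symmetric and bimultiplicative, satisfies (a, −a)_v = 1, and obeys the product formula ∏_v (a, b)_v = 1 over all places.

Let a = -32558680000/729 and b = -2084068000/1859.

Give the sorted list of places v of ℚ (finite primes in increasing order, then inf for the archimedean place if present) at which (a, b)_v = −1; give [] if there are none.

[5, 7, 31, inf]

Mod squares: a ≡ -7, b ≡ -23870. Check v ∈ {∞, 2, 3, 5, 7, 11, 13, 31}.
v=2: v_2(a)=6, v_2(b)=5; units ≡ 1, 1 (mod 8); ε·ε+αω+βω = 0·0+6·0+5·0 ≡ 0  ⇒  (a,b)_2 = +1.
v=31: a=31^2·(≡17), b=31^1·(≡5) mod 31; (17|31)=-1, (5|31)=+1; (−1)^{2·1·15}·(-1)^1·(+1)^2 = -1.
v=3: a=3^-6·(≡2), b=3^0·(≡1) mod 3; (2|3)=-1, (1|3)=+1; (−1)^{-6·0·1}·(-1)^0·(+1)^-6 = +1.
v=5: a=5^4·(≡3), b=5^3·(≡4) mod 5; (3|5)=-1, (4|5)=+1; (−1)^{4·3·2}·(-1)^3·(+1)^4 = -1.
v=11: a=11^2·(≡3), b=11^-1·(≡2) mod 11; (3|11)=+1, (2|11)=-1; (−1)^{2·-1·5}·(+1)^-1·(-1)^2 = +1.
v=∞: -7 < 0 and -23870 < 0  ⇒  (a,b)_∞ = -1.
v=7: a=7^1·(≡6), b=7^5·(≡3) mod 7; (6|7)=-1, (3|7)=-1; (−1)^{1·5·3}·(-1)^5·(-1)^1 = -1.
v=13: a=13^0·(≡11), b=13^-2·(≡7) mod 13; (11|13)=-1, (7|13)=-1; (−1)^{0·-2·6}·(-1)^-2·(-1)^0 = +1.
Ram(-7, -23870) = {5, 7, 31, ∞}; no ℚ_5-point on the conic.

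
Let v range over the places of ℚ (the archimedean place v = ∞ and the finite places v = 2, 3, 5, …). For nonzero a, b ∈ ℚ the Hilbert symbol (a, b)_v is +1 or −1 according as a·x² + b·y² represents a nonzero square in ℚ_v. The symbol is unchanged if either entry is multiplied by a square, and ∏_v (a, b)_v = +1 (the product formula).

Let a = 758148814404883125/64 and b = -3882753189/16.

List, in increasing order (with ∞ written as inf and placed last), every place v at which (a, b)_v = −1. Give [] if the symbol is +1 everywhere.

[7, 29]

(a, b) ≡ (133, -29) mod (ℚ^×)²; places V = {2, 3, 5, 7, 19, 29, ∞}.
(a,b)_7: α=3, u≡5; β=2, v≡3 (mod 7); (5|7)=-1, (3|7)=-1; sign (−1)^0·-1^2·-1^3 = -1.
(a,b)_∞: sgn(133)=+, sgn(-29)=−, so +1.
(a,b)_2: α=-6, β=-4; u≡5, v≡3 (mod 8); ε(u)ε(v)=0·1, αω(v)=-6·1, βω(u)=-4·1; sum ≡ 0  ⇒  +1.
(a,b)_29: α=4, u≡12; β=3, v≡6 (mod 29); (12|29)=-1, (6|29)=+1; sign (−1)^0·-1^3·+1^4 = -1.
(a,b)_19: α=3, u≡7; β=2, v≡16 (mod 19); (7|19)=+1, (16|19)=+1; sign (−1)^0·+1^2·+1^3 = +1.
(a,b)_5: α=4, u≡2; β=0, v≡1 (mod 5); (2|5)=-1, (1|5)=+1; sign (−1)^0·-1^0·+1^4 = +1.
(a,b)_3: α=6, u≡1; β=2, v≡1 (mod 3); (1|3)=+1, (1|3)=+1; sign (−1)^0·+1^2·+1^6 = +1.
(133, -29 / ℚ) ramifies at {7, 29}: a division algebra.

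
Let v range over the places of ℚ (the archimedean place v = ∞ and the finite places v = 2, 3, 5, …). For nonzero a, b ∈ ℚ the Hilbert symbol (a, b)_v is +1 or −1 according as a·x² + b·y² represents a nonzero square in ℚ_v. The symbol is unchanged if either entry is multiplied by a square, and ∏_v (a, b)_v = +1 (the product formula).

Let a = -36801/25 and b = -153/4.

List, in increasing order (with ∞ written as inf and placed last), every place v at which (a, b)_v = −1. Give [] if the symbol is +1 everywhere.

Mod squares: a ≡ -4089, b ≡ -17. Check v ∈ {∞, 2, 3, 5, 17, 29, 47}.
v=17: a=17^0·(≡9), b=17^1·(≡2) mod 17; (9|17)=+1, (2|17)=+1; (−1)^{0·1·8}·(+1)^1·(+1)^0 = +1.
v=∞: -4089 < 0 and -17 < 0  ⇒  (a,b)_∞ = -1.
v=3: a=3^3·(≡2), b=3^2·(≡1) mod 3; (2|3)=-1, (1|3)=+1; (−1)^{3·2·1}·(-1)^2·(+1)^3 = +1.
v=2: v_2(a)=0, v_2(b)=-2; units ≡ 7, 7 (mod 8); ε·ε+αω+βω = 1·1+0·0+-2·0 ≡ 1  ⇒  (a,b)_2 = -1.
v=47: a=47^1·(≡42), b=47^0·(≡44) mod 47; (42|47)=+1, (44|47)=-1; (−1)^{1·0·23}·(+1)^0·(-1)^1 = -1.
v=5: a=5^-2·(≡4), b=5^0·(≡3) mod 5; (4|5)=+1, (3|5)=-1; (−1)^{-2·0·2}·(+1)^0·(-1)^-2 = +1.
v=29: a=29^1·(≡20), b=29^0·(≡27) mod 29; (20|29)=+1, (27|29)=-1; (−1)^{1·0·14}·(+1)^0·(-1)^1 = -1.
|Ram(-4089, -17)| = 4, even; anisotropic at {2, 29, 47, ∞}.

[2, 29, 47, inf]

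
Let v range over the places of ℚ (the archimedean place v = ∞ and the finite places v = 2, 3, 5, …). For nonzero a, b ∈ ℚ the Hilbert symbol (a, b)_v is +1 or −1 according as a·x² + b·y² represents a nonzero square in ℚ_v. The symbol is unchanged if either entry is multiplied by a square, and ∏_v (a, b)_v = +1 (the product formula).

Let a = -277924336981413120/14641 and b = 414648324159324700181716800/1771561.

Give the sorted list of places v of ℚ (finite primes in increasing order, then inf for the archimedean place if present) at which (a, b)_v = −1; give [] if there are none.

[5, 17]

Mod squares: a ≡ -5, b ≡ 20213. Check v ∈ {∞, 2, 3, 5, 11, 17, 29, 41}.
v=41: a=41^2·(≡33), b=41^3·(≡37) mod 41; (33|41)=+1, (37|41)=+1; (−1)^{2·3·20}·(+1)^3·(+1)^2 = +1.
v=∞: -5 < 0 and 20213 > 0  ⇒  (a,b)_∞ = +1.
v=29: a=29^2·(≡16), b=29^3·(≡9) mod 29; (16|29)=+1, (9|29)=+1; (−1)^{2·3·14}·(+1)^3·(+1)^2 = +1.
v=2: v_2(a)=8, v_2(b)=6; units ≡ 3, 5 (mod 8); ε·ε+αω+βω = 1·0+8·1+6·1 ≡ 0  ⇒  (a,b)_2 = +1.
v=17: a=17^2·(≡12), b=17^3·(≡9) mod 17; (12|17)=-1, (9|17)=+1; (−1)^{2·3·8}·(-1)^3·(+1)^2 = -1.
v=11: a=11^-4·(≡2), b=11^-6·(≡7) mod 11; (2|11)=-1, (7|11)=-1; (−1)^{-4·-6·5}·(-1)^-6·(-1)^-4 = +1.
v=5: a=5^1·(≡1), b=5^2·(≡2) mod 5; (1|5)=+1, (2|5)=-1; (−1)^{1·2·2}·(+1)^2·(-1)^1 = -1.
v=3: a=3^12·(≡1), b=3^22·(≡2) mod 3; (1|3)=+1, (2|3)=-1; (−1)^{12·22·1}·(+1)^22·(-1)^12 = +1.
(-5, 20213 / ℚ) ramifies at {5, 17}: a division algebra.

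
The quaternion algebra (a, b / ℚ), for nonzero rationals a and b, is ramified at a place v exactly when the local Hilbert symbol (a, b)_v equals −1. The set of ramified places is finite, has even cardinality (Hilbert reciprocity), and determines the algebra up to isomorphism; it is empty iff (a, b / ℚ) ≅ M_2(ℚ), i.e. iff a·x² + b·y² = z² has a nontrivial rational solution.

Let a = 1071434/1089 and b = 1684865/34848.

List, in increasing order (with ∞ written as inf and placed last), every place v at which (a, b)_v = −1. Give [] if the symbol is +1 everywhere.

(a, b) ≡ (26, 130) mod (ℚ^×)²; places V = {2, 3, 5, 7, 11, 13, 23, 29, ∞}.
(a,b)_23: α=0, u≡6; β=2, v≡19 (mod 23); (6|23)=+1, (19|23)=-1; sign (−1)^0·+1^2·-1^0 = +1.
(a,b)_11: α=-2, u≡5; β=-2, v≡3 (mod 11); (5|11)=+1, (3|11)=+1; sign (−1)^0·+1^-2·+1^-2 = +1.
(a,b)_5: α=0, u≡1; β=1, v≡1 (mod 5); (1|5)=+1, (1|5)=+1; sign (−1)^0·+1^1·+1^0 = +1.
(a,b)_2: α=1, β=-5; u≡5, v≡1 (mod 8); ε(u)ε(v)=0·0, αω(v)=1·0, βω(u)=-5·1; sum ≡ 1  ⇒  -1.
(a,b)_7: α=2, u≡3; β=2, v≡4 (mod 7); (3|7)=-1, (4|7)=+1; sign (−1)^0·-1^2·+1^2 = +1.
(a,b)_∞: sgn(26)=+, sgn(130)=+, so +1.
(a,b)_3: α=-2, u≡2; β=-2, v≡1 (mod 3); (2|3)=-1, (1|3)=+1; sign (−1)^0·-1^-2·+1^-2 = +1.
(a,b)_13: α=1, u≡5; β=1, v≡1 (mod 13); (5|13)=-1, (1|13)=+1; sign (−1)^0·-1^1·+1^1 = -1.
(a,b)_29: α=2, u≡18; β=0, v≡18 (mod 29); (18|29)=-1, (18|29)=-1; sign (−1)^0·-1^0·-1^2 = +1.
|Ram(26, 130)| = 2, even; anisotropic at {2, 13}.

[2, 13]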